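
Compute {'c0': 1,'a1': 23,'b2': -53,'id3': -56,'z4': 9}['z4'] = 9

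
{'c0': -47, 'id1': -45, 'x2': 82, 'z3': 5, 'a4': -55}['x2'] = 82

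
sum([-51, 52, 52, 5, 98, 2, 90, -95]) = 153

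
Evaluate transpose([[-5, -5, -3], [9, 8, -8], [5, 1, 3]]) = [[-5, 9, 5], [-5, 8, 1], [-3, -8, 3]]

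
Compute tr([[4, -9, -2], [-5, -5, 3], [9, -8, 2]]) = 1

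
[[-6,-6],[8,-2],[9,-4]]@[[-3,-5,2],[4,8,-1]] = C[0][0] = (-6)*(-3) + (-6)*(4) = -6
C[0][1] = (-6)*(-5) + (-6)*(8) = -18
C[0][2] = (-6)*(2) + (-6)*(-1) = -6
C[1][0] = (8)*(-3) + (-2)*(4) = -32
C[1][1] = (8)*(-5) + (-2)*(8) = -56
C[1][2] = (8)*(2) + (-2)*(-1) = 18
... (3 more cells)
= [[-6, -18, -6], [-32, -56, 18], [-43, -77, 22]]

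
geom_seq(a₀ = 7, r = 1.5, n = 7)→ a_0 = 7*1.5^0 = 7.0
a_1 = 7*1.5^1 = 10.5
a_2 = 7*1.5^2 = 15.75
...
= [7.0, 10.5, 15.75, 23.625, 35.4375, 53.15625, 79.734375]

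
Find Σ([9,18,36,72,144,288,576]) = 1143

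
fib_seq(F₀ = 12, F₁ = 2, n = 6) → [12, 2, 14, 16, 30, 46]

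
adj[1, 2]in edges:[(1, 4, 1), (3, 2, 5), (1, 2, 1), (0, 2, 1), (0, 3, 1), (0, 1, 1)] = 1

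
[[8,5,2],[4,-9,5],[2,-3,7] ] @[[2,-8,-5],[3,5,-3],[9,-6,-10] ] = C[0][0] = (8)*(2) + (5)*(3) + (2)*(9) = 49
C[0][1] = (8)*(-8) + (5)*(5) + (2)*(-6) = -51
C[0][2] = (8)*(-5) + (5)*(-3) + (2)*(-10) = -75
C[1][0] = (4)*(2) + (-9)*(3) + (5)*(9) = 26
C[1][1] = (4)*(-8) + (-9)*(5) + (5)*(-6) = -107
C[1][2] = (4)*(-5) + (-9)*(-3) + (5)*(-10) = -43
... (3 more cells)
= [[49, -51, -75], [26, -107, -43], [58, -73, -71]]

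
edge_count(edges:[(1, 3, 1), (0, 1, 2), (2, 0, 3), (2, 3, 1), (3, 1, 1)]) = 5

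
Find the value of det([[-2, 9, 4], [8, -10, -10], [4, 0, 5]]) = (1)*(-2)*det([[-10, -10], [0, 5]]) + (-1)*(9)*det([[8, -10], [4, 5]]) + (1)*(4)*det([[8, -10], [4, 0]])
= 100 + -720 + 160
= -460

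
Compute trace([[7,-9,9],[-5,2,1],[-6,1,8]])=17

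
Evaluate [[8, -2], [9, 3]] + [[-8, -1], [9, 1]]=[[0, -3], [18, 4]]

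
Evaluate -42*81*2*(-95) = 646380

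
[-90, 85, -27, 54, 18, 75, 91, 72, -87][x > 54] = keep x where x > 54: -90✗, 85✓, -27✗, 54✗, 18✗, 75✓, 91✓, 72✓, -87✗
= [85, 75, 91, 72]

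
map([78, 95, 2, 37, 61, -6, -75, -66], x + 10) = [88, 105, 12, 47, 71, 4, -65, -56]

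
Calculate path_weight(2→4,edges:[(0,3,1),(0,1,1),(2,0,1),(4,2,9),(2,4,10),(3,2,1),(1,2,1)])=10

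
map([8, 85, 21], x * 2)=[16, 170, 42]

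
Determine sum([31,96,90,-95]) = 31 + 96 + 90 + (-95)
= 122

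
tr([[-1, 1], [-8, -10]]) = -11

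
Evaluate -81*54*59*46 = -11871036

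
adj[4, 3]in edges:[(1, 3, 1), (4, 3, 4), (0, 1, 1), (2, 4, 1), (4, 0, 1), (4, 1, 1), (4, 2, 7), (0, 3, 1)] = 4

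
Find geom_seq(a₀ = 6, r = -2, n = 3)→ [6, -12, 24]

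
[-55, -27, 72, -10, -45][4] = -45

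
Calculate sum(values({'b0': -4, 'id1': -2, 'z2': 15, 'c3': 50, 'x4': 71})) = (-4) + (-2) + 15 + 50 + 71
= 130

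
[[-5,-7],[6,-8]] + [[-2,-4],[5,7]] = [[-7, -11], [11, -1]]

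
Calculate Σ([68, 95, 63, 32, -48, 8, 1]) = 68 + 95 + 63 + 32 + (-48) + 8 + 1
= 219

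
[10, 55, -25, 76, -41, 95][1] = 55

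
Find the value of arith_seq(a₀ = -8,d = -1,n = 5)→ [-8, -9, -10, -11, -12]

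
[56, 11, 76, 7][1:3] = [11, 76]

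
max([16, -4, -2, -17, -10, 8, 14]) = 16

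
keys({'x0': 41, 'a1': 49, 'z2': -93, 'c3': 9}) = ['x0', 'a1', 'z2', 'c3']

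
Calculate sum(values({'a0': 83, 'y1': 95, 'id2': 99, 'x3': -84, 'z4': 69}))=262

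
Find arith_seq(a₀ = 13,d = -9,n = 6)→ [13, 4, -5, -14, -23, -32]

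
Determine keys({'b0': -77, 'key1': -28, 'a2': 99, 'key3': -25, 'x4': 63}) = ['b0', 'key1', 'a2', 'key3', 'x4']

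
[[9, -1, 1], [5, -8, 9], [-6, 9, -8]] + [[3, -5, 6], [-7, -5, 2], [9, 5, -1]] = [[12, -6, 7], [-2, -13, 11], [3, 14, -9]]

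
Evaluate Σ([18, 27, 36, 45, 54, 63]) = 243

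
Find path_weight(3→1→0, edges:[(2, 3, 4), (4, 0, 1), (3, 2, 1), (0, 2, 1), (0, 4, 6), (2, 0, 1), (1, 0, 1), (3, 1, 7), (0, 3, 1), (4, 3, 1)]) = 8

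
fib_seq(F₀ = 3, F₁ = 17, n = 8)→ [3, 17, 20, 37, 57, 94, 151, 245]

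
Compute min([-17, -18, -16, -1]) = -18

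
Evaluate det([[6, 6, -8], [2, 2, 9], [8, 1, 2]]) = 490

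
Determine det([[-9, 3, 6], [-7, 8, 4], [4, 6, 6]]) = -486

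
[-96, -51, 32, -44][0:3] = [-96, -51, 32]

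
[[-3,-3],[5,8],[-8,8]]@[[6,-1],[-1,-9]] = [[-15, 30], [22, -77], [-56, -64]]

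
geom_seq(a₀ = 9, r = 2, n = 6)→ [9, 18, 36, 72, 144, 288]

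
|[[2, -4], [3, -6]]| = (2)*(-6) - (-4)*(3)
= 0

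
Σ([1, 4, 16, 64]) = 85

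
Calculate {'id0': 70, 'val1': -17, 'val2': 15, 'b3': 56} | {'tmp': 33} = {'id0': 70, 'val1': -17, 'val2': 15, 'b3': 56, 'tmp': 33}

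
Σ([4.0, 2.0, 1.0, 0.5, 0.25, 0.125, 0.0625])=4.0 + 2.0 + 1.0 + 0.5 + 0.25 + 0.125 + 0.0625
= 7.9375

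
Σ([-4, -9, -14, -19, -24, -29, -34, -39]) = (-4) + (-9) + (-14) + (-19) + (-24) + (-29) + (-34) + (-39)
= -172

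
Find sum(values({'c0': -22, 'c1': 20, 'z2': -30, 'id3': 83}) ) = (-22) + 20 + (-30) + 83
= 51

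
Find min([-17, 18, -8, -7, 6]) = -17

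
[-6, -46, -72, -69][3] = -69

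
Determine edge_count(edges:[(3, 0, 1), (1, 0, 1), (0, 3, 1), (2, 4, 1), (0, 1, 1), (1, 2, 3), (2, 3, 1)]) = 7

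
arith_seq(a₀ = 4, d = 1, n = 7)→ [4, 5, 6, 7, 8, 9, 10]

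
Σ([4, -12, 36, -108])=4 + -12 + 36 + -108
= -80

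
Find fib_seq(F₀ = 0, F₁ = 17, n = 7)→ [0, 17, 17, 34, 51, 85, 136]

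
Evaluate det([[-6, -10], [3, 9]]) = (-6)*(9) - (-10)*(3)
= -24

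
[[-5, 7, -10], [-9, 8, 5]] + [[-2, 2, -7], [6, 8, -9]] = [[-7, 9, -17], [-3, 16, -4]]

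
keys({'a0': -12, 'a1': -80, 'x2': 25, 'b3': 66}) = ['a0', 'a1', 'x2', 'b3']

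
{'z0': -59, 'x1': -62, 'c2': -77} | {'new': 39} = {'z0': -59, 'x1': -62, 'c2': -77, 'new': 39}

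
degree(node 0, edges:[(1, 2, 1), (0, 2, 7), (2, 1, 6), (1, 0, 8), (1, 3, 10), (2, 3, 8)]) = 2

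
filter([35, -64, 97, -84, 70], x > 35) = keep x where x > 35: 35✗, -64✗, 97✓, -84✗, 70✓
= [97, 70]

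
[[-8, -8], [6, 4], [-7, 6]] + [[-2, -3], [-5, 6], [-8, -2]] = [[-10, -11], [1, 10], [-15, 4]]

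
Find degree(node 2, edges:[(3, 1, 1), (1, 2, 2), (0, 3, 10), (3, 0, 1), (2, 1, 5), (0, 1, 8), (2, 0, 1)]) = incident: (1,2), (2,1), (2,0)
= 3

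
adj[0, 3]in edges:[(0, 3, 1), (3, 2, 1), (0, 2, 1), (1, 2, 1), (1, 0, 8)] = 1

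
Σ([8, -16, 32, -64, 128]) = 8 + -16 + 32 + -64 + 128
= 88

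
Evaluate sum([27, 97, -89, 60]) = 95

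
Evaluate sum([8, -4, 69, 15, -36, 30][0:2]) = slice → [8, -4]
8 + (-4)
= 4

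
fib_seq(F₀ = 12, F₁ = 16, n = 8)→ F_2 = F_1 + F_0 = 28
F_3 = F_2 + F_1 = 44
F_4 = F_3 + F_2 = 72
...
= [12, 16, 28, 44, 72, 116, 188, 304]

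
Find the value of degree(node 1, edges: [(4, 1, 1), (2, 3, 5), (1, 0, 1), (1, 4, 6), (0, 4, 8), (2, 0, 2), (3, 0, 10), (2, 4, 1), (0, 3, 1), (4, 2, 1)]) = incident: (4,1), (1,0), (1,4)
= 3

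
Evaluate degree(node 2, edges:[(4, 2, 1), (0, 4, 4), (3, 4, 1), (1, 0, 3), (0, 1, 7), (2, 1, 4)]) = incident: (4,2), (2,1)
= 2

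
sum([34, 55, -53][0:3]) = slice → [34, 55, -53]
34 + 55 + (-53)
= 36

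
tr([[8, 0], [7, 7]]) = 15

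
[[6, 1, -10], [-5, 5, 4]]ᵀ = [[6, -5], [1, 5], [-10, 4]]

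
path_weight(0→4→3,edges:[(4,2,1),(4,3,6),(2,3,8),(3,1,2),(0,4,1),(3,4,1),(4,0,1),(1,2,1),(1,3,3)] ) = 7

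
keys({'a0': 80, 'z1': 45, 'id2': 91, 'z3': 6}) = ['a0', 'z1', 'id2', 'z3']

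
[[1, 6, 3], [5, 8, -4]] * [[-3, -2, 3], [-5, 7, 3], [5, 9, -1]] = C[0][0] = (1)*(-3) + (6)*(-5) + (3)*(5) = -18
C[0][1] = (1)*(-2) + (6)*(7) + (3)*(9) = 67
C[0][2] = (1)*(3) + (6)*(3) + (3)*(-1) = 18
C[1][0] = (5)*(-3) + (8)*(-5) + (-4)*(5) = -75
C[1][1] = (5)*(-2) + (8)*(7) + (-4)*(9) = 10
C[1][2] = (5)*(3) + (8)*(3) + (-4)*(-1) = 43
= [[-18, 67, 18], [-75, 10, 43]]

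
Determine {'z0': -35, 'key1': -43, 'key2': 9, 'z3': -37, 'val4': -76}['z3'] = -37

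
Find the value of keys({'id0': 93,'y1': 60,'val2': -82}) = ['id0', 'y1', 'val2']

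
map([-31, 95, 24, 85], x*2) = -31*2=-62, 95*2=190, 24*2=48, 85*2=170
= [-62, 190, 48, 170]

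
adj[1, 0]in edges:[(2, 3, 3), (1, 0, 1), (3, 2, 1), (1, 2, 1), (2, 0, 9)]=1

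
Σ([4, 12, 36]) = 52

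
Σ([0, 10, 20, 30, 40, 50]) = 0 + 10 + 20 + 30 + 40 + 50
= 150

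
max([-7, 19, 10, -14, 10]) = 19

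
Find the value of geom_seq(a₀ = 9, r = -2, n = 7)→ [9, -18, 36, -72, 144, -288, 576]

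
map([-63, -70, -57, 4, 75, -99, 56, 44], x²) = (-63)²=3969, (-70)²=4900, (-57)²=3249, (4)²=16, (75)²=5625, (-99)²=9801, (56)²=3136, (44)²=1936
= [3969, 4900, 3249, 16, 5625, 9801, 3136, 1936]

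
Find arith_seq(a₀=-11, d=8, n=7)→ [-11, -3, 5, 13, 21, 29, 37]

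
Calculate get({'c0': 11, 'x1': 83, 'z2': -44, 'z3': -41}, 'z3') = -41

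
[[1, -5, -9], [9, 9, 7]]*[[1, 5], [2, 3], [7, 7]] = C[0][0] = (1)*(1) + (-5)*(2) + (-9)*(7) = -72
C[0][1] = (1)*(5) + (-5)*(3) + (-9)*(7) = -73
C[1][0] = (9)*(1) + (9)*(2) + (7)*(7) = 76
C[1][1] = (9)*(5) + (9)*(3) + (7)*(7) = 121
= [[-72, -73], [76, 121]]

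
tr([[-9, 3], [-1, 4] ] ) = diagonal: (-9) + 4
= -5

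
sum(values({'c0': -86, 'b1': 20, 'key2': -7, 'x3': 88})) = 15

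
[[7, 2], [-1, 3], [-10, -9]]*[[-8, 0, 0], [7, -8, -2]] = [[-42, -16, -4], [29, -24, -6], [17, 72, 18]]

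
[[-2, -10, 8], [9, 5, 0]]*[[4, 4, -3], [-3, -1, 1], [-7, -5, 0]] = C[0][0] = (-2)*(4) + (-10)*(-3) + (8)*(-7) = -34
C[0][1] = (-2)*(4) + (-10)*(-1) + (8)*(-5) = -38
C[0][2] = (-2)*(-3) + (-10)*(1) + (8)*(0) = -4
C[1][0] = (9)*(4) + (5)*(-3) + (0)*(-7) = 21
C[1][1] = (9)*(4) + (5)*(-1) + (0)*(-5) = 31
C[1][2] = (9)*(-3) + (5)*(1) + (0)*(0) = -22
= [[-34, -38, -4], [21, 31, -22]]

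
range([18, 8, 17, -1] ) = 19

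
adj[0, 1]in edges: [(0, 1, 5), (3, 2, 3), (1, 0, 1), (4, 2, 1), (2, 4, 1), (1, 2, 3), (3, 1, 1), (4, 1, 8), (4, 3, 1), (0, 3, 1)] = 5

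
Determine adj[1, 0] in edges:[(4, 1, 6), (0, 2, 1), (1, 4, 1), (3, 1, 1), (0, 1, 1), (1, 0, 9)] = 9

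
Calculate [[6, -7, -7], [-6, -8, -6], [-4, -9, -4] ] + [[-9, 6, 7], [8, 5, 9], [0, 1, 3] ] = [[-3, -1, 0], [2, -3, 3], [-4, -8, -1]]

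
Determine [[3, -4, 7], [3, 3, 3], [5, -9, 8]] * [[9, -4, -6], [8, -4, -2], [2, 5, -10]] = C[0][0] = (3)*(9) + (-4)*(8) + (7)*(2) = 9
C[0][1] = (3)*(-4) + (-4)*(-4) + (7)*(5) = 39
C[0][2] = (3)*(-6) + (-4)*(-2) + (7)*(-10) = -80
C[1][0] = (3)*(9) + (3)*(8) + (3)*(2) = 57
C[1][1] = (3)*(-4) + (3)*(-4) + (3)*(5) = -9
C[1][2] = (3)*(-6) + (3)*(-2) + (3)*(-10) = -54
... (3 more cells)
= [[9, 39, -80], [57, -9, -54], [-11, 56, -92]]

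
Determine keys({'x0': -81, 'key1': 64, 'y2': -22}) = ['x0', 'key1', 'y2']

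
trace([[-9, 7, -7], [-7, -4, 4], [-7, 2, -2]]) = -15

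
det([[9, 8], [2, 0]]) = (9)*(0) - (8)*(2)
= -16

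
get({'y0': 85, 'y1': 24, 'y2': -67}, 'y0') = 85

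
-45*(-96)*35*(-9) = -1360800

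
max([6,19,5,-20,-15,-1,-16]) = 19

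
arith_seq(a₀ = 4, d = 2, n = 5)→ [4, 6, 8, 10, 12]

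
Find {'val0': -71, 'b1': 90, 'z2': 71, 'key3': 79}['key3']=79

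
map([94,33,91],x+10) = [104, 43, 101]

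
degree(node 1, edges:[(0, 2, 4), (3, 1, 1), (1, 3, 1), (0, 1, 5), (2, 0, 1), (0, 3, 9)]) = 3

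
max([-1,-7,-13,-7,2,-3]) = 2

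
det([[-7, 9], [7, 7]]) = (-7)*(7) - (9)*(7)
= -112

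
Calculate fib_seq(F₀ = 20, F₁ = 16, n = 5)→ [20, 16, 36, 52, 88]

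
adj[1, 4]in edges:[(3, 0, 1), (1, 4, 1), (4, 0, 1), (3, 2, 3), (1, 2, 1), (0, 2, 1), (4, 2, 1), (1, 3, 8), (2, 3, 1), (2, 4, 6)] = 1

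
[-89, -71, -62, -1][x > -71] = keep x where x > -71: -89✗, -71✗, -62✓, -1✓
= [-62, -1]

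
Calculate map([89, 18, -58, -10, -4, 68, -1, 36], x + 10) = 89+10=99, 18+10=28, -58+10=-48, -10+10=0, -4+10=6, 68+10=78, -1+10=9, 36+10=46
= [99, 28, -48, 0, 6, 78, 9, 46]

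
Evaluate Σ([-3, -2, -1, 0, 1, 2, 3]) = 0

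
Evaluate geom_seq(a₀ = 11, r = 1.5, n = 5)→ [11.0, 16.5, 24.75, 37.125, 55.6875]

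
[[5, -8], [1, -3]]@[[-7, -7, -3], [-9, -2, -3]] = C[0][0] = (5)*(-7) + (-8)*(-9) = 37
C[0][1] = (5)*(-7) + (-8)*(-2) = -19
C[0][2] = (5)*(-3) + (-8)*(-3) = 9
C[1][0] = (1)*(-7) + (-3)*(-9) = 20
C[1][1] = (1)*(-7) + (-3)*(-2) = -1
C[1][2] = (1)*(-3) + (-3)*(-3) = 6
= [[37, -19, 9], [20, -1, 6]]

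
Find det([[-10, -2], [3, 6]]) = (-10)*(6) - (-2)*(3)
= -54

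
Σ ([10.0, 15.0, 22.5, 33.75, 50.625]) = 131.875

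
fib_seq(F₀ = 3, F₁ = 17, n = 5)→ [3, 17, 20, 37, 57]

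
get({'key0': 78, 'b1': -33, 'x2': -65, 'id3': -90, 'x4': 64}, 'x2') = -65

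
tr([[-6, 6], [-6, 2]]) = diagonal: (-6) + 2
= -4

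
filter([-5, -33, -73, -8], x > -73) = [-5, -33, -8]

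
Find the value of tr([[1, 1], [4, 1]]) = diagonal: 1 + 1
= 2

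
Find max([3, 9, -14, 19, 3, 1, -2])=19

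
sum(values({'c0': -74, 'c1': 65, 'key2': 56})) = (-74) + 65 + 56
= 47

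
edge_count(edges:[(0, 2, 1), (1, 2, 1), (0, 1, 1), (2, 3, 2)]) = 4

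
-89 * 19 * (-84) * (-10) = -1420440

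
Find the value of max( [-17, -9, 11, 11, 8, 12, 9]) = 12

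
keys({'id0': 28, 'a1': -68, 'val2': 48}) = ['id0', 'a1', 'val2']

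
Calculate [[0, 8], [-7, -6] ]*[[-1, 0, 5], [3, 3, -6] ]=C[0][0] = (0)*(-1) + (8)*(3) = 24
C[0][1] = (0)*(0) + (8)*(3) = 24
C[0][2] = (0)*(5) + (8)*(-6) = -48
C[1][0] = (-7)*(-1) + (-6)*(3) = -11
C[1][1] = (-7)*(0) + (-6)*(3) = -18
C[1][2] = (-7)*(5) + (-6)*(-6) = 1
= [[24, 24, -48], [-11, -18, 1]]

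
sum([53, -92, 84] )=53 + (-92) + 84
= 45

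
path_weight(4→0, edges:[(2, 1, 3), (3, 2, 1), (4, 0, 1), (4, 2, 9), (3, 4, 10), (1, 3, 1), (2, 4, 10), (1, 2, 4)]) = 1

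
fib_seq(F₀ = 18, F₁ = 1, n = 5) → F_2 = F_1 + F_0 = 19
F_3 = F_2 + F_1 = 20
F_4 = F_3 + F_2 = 39
= [18, 1, 19, 20, 39]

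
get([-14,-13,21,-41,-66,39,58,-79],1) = -13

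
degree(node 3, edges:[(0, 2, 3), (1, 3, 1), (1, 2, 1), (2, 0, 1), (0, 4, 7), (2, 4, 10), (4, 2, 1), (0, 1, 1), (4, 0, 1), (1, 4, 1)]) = 1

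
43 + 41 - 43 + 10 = 51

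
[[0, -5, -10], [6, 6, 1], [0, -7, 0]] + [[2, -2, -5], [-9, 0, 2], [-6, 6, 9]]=[[2, -7, -15], [-3, 6, 3], [-6, -1, 9]]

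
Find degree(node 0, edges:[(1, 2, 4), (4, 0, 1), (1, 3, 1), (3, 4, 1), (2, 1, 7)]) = incident: (4,0)
= 1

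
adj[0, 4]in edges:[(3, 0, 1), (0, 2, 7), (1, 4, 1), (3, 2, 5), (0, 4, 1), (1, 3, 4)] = 1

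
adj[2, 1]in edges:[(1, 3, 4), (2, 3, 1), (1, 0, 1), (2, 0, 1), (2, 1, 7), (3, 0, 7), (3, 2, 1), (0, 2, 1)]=7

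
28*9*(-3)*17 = -12852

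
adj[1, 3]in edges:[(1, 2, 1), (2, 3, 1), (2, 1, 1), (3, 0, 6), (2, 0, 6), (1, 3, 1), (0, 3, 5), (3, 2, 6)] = 1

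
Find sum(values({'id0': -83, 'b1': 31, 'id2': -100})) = (-83) + 31 + (-100)
= -152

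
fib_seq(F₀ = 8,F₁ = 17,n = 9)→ [8, 17, 25, 42, 67, 109, 176, 285, 461]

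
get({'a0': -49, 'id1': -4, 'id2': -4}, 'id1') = -4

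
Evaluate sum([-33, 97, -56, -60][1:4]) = slice → [97, -56, -60]
97 + (-56) + (-60)
= -19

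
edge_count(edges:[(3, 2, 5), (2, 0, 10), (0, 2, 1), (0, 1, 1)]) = 4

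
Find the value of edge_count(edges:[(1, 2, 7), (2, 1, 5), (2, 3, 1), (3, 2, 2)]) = 4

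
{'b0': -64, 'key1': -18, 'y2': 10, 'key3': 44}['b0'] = -64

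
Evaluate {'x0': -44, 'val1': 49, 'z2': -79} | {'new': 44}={'x0': -44, 'val1': 49, 'z2': -79, 'new': 44}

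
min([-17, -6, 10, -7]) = -17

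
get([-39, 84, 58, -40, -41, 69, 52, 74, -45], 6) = 52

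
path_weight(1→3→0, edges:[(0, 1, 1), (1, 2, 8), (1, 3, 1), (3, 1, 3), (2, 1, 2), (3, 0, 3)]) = w(1→3)=1 + w(3→0)=3
= 4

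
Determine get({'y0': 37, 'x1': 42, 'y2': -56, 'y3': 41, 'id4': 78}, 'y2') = -56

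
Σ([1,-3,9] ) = 7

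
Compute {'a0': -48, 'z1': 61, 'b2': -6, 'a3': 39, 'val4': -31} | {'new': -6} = {'a0': -48, 'z1': 61, 'b2': -6, 'a3': 39, 'val4': -31, 'new': -6}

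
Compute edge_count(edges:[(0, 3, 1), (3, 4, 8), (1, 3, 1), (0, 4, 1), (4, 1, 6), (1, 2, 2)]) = 6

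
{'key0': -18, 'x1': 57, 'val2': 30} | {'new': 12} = {'key0': -18, 'x1': 57, 'val2': 30, 'new': 12}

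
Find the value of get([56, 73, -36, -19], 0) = 56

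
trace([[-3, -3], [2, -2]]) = diagonal: (-3) + (-2)
= -5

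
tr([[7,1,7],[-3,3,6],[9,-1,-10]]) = 0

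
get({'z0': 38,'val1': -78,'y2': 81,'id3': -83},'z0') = 38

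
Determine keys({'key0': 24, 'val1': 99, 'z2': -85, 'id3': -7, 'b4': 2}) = ['key0', 'val1', 'z2', 'id3', 'b4']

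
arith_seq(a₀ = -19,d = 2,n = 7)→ [-19, -17, -15, -13, -11, -9, -7]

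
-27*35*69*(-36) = 2347380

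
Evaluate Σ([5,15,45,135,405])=605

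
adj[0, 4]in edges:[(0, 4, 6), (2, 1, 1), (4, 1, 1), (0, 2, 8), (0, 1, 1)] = 6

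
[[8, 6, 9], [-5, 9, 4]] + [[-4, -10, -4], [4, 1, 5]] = [[4, -4, 5], [-1, 10, 9]]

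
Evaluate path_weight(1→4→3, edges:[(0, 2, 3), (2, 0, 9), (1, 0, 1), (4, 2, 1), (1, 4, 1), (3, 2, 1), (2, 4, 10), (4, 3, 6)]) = 7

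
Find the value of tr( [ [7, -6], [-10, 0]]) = 7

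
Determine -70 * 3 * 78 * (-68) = 1113840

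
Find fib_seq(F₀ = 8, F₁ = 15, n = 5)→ F_2 = F_1 + F_0 = 23
F_3 = F_2 + F_1 = 38
F_4 = F_3 + F_2 = 61
= [8, 15, 23, 38, 61]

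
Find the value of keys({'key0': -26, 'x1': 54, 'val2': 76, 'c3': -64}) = ['key0', 'x1', 'val2', 'c3']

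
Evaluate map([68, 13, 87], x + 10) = [78, 23, 97]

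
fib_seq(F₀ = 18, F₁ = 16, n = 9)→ F_2 = F_1 + F_0 = 34
F_3 = F_2 + F_1 = 50
F_4 = F_3 + F_2 = 84
...
= [18, 16, 34, 50, 84, 134, 218, 352, 570]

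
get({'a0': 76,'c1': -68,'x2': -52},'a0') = 76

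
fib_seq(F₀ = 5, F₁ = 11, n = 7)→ F_2 = F_1 + F_0 = 16
F_3 = F_2 + F_1 = 27
F_4 = F_3 + F_2 = 43
...
= [5, 11, 16, 27, 43, 70, 113]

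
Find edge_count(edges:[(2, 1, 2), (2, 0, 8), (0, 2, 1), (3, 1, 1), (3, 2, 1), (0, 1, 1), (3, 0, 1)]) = 7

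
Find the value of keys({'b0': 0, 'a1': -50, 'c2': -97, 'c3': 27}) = ['b0', 'a1', 'c2', 'c3']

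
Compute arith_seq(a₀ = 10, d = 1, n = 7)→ a_0 = 10 + 0*1 = 10
a_1 = 10 + 1*1 = 11
a_2 = 10 + 2*1 = 12
...
= [10, 11, 12, 13, 14, 15, 16]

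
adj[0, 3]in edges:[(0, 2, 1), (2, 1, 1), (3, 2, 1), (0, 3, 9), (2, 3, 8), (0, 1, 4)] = 9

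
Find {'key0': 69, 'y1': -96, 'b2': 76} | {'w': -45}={'key0': 69, 'y1': -96, 'b2': 76, 'w': -45}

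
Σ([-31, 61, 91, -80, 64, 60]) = (-31) + 61 + 91 + (-80) + 64 + 60
= 165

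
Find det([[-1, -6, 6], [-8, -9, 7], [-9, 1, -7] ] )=124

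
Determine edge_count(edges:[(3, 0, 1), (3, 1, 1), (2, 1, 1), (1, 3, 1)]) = 4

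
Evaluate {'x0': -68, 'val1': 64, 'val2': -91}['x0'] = -68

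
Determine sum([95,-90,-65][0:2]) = 5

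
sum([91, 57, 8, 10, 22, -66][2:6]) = -26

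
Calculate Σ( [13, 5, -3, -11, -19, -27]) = -42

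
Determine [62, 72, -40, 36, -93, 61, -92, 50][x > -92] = [62, 72, -40, 36, 61, 50]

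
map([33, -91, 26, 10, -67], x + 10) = 33+10=43, -91+10=-81, 26+10=36, 10+10=20, -67+10=-57
= [43, -81, 36, 20, -57]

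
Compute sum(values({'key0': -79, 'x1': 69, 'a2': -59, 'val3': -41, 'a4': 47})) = -63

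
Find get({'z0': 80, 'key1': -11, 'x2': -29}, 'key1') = -11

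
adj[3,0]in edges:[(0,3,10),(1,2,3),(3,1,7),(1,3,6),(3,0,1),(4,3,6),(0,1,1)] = 1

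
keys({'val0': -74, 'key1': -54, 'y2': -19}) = ['val0', 'key1', 'y2']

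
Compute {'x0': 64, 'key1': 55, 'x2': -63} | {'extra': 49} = {'x0': 64, 'key1': 55, 'x2': -63, 'extra': 49}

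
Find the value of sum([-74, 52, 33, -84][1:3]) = 85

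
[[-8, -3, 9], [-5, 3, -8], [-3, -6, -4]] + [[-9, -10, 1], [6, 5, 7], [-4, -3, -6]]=[[-17, -13, 10], [1, 8, -1], [-7, -9, -10]]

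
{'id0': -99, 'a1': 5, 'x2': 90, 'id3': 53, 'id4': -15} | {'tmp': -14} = {'id0': -99, 'a1': 5, 'x2': 90, 'id3': 53, 'id4': -15, 'tmp': -14}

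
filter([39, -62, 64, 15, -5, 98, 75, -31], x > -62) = [39, 64, 15, -5, 98, 75, -31]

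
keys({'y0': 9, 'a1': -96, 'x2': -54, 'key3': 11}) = ['y0', 'a1', 'x2', 'key3']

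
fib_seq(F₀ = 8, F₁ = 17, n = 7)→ F_2 = F_1 + F_0 = 25
F_3 = F_2 + F_1 = 42
F_4 = F_3 + F_2 = 67
...
= [8, 17, 25, 42, 67, 109, 176]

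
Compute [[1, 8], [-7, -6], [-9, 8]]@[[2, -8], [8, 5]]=[[66, 32], [-62, 26], [46, 112]]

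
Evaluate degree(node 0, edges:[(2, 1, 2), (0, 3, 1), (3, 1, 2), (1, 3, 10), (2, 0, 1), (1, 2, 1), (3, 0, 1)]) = 3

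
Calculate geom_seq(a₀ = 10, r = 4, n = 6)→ a_0 = 10*4^0 = 10
a_1 = 10*4^1 = 40
a_2 = 10*4^2 = 160
...
= [10, 40, 160, 640, 2560, 10240]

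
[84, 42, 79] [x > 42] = [84, 79]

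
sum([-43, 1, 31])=-11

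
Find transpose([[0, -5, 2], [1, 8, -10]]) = [[0, 1], [-5, 8], [2, -10]]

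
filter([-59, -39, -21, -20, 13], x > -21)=keep x where x > -21: -59✗, -39✗, -21✗, -20✓, 13✓
= [-20, 13]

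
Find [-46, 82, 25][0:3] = [-46, 82, 25]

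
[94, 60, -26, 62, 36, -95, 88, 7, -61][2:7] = [-26, 62, 36, -95, 88]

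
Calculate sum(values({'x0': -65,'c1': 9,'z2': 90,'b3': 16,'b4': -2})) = (-65) + 9 + 90 + 16 + (-2)
= 48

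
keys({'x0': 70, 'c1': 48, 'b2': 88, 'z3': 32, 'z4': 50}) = ['x0', 'c1', 'b2', 'z3', 'z4']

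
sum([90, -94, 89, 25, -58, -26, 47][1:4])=slice → [-94, 89, 25]
(-94) + 89 + 25
= 20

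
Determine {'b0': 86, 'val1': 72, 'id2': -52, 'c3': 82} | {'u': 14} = {'b0': 86, 'val1': 72, 'id2': -52, 'c3': 82, 'u': 14}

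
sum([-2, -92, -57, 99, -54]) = -106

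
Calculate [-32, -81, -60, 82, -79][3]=82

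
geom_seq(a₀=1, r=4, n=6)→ [1, 4, 16, 64, 256, 1024]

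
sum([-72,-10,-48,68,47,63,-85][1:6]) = slice → [-10, -48, 68, 47, 63]
(-10) + (-48) + 68 + 47 + 63
= 120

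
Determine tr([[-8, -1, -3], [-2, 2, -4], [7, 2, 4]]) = diagonal: (-8) + 2 + 4
= -2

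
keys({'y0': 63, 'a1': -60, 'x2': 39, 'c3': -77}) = ['y0', 'a1', 'x2', 'c3']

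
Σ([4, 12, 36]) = 52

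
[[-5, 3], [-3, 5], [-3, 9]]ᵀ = [[-5, -3, -3], [3, 5, 9]]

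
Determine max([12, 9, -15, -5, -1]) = 12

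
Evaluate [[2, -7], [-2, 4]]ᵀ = [[2, -2], [-7, 4]]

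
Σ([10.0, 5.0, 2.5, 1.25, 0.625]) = 19.375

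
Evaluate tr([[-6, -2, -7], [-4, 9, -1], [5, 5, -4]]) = -1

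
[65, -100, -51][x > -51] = [65]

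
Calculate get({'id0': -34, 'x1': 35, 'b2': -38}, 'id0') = -34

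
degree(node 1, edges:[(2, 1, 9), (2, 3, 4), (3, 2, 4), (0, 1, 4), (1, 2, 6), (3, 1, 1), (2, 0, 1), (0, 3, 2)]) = 4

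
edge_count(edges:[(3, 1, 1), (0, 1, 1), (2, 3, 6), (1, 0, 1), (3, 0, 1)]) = 5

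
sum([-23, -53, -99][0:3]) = slice → [-23, -53, -99]
(-23) + (-53) + (-99)
= -175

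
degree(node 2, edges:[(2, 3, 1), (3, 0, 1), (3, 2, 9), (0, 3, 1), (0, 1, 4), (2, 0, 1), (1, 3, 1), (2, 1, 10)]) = 4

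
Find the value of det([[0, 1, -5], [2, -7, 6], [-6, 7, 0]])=104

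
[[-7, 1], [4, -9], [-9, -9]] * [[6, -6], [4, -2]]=[[-38, 40], [-12, -6], [-90, 72]]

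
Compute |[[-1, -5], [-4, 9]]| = -29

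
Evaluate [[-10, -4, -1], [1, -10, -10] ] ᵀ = [[-10, 1], [-4, -10], [-1, -10]]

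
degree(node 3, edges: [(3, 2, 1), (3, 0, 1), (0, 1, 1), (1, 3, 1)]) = 3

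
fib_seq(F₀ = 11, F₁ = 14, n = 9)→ [11, 14, 25, 39, 64, 103, 167, 270, 437]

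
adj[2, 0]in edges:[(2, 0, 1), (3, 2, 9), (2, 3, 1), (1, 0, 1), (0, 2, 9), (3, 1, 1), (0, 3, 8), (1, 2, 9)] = 1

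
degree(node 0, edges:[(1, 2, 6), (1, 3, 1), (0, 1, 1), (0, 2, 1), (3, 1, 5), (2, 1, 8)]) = incident: (0,1), (0,2)
= 2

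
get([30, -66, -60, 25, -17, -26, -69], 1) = -66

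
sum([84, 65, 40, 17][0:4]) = slice → [84, 65, 40, 17]
84 + 65 + 40 + 17
= 206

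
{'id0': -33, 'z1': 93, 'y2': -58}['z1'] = 93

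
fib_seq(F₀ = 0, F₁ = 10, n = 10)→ F_2 = F_1 + F_0 = 10
F_3 = F_2 + F_1 = 20
F_4 = F_3 + F_2 = 30
...
= [0, 10, 10, 20, 30, 50, 80, 130, 210, 340]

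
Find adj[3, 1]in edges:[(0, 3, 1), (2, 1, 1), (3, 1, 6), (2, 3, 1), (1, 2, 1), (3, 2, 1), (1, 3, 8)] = 6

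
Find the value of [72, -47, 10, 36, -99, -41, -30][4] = -99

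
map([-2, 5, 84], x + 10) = -2+10=8, 5+10=15, 84+10=94
= [8, 15, 94]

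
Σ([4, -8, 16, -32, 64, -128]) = -84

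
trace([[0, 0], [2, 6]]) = diagonal: 0 + 6
= 6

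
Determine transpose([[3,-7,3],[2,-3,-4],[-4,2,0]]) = [[3, 2, -4], [-7, -3, 2], [3, -4, 0]]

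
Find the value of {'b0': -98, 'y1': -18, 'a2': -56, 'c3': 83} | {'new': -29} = {'b0': -98, 'y1': -18, 'a2': -56, 'c3': 83, 'new': -29}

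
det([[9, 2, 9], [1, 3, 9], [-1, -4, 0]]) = 297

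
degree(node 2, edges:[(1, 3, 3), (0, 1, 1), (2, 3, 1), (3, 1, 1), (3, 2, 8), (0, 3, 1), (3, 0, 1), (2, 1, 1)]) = incident: (2,3), (3,2), (2,1)
= 3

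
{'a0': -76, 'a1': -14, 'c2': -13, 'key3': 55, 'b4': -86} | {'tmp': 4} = {'a0': -76, 'a1': -14, 'c2': -13, 'key3': 55, 'b4': -86, 'tmp': 4}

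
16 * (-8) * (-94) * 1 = 12032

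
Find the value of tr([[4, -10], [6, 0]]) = diagonal: 4 + 0
= 4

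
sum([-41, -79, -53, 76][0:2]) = -120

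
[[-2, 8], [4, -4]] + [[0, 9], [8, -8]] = [[-2, 17], [12, -12]]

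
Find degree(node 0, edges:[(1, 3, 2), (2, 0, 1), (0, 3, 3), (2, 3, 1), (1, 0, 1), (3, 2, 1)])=incident: (2,0), (0,3), (1,0)
= 3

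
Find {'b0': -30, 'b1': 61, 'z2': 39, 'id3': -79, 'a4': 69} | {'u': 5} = {'b0': -30, 'b1': 61, 'z2': 39, 'id3': -79, 'a4': 69, 'u': 5}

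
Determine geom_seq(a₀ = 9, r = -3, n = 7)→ a_0 = 9*(-3)^0 = 9
a_1 = 9*(-3)^1 = -27
a_2 = 9*(-3)^2 = 81
...
= [9, -27, 81, -243, 729, -2187, 6561]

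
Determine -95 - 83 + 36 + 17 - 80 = -205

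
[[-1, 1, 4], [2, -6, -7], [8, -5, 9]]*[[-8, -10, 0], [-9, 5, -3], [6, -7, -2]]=C[0][0] = (-1)*(-8) + (1)*(-9) + (4)*(6) = 23
C[0][1] = (-1)*(-10) + (1)*(5) + (4)*(-7) = -13
C[0][2] = (-1)*(0) + (1)*(-3) + (4)*(-2) = -11
C[1][0] = (2)*(-8) + (-6)*(-9) + (-7)*(6) = -4
C[1][1] = (2)*(-10) + (-6)*(5) + (-7)*(-7) = -1
C[1][2] = (2)*(0) + (-6)*(-3) + (-7)*(-2) = 32
... (3 more cells)
= [[23, -13, -11], [-4, -1, 32], [35, -168, -3]]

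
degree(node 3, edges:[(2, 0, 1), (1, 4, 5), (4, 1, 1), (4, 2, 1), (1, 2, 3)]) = incident: none
= 0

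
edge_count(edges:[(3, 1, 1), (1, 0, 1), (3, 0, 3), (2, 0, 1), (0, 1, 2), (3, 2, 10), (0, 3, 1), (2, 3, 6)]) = 8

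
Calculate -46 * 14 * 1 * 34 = -21896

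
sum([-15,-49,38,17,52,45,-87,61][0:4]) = slice → [-15, -49, 38, 17]
(-15) + (-49) + 38 + 17
= -9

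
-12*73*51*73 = -3261348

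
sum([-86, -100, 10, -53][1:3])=slice → [-100, 10]
(-100) + 10
= -90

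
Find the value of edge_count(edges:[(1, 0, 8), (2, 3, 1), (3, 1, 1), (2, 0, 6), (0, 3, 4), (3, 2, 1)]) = 6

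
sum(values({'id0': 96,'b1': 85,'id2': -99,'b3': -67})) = 96 + 85 + (-99) + (-67)
= 15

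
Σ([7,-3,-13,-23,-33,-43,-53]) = -161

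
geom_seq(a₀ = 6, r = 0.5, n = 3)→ [6.0, 3.0, 1.5]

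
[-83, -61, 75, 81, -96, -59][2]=75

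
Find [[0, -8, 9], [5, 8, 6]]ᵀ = [[0, 5], [-8, 8], [9, 6]]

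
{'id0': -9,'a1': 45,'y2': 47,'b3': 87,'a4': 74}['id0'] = -9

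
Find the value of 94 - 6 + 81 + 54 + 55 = 278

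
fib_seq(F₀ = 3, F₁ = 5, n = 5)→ [3, 5, 8, 13, 21]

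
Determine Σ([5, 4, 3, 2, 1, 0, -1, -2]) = 12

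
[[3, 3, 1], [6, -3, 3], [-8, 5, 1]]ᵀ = [[3, 6, -8], [3, -3, 5], [1, 3, 1]]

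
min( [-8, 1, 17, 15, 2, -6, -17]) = -17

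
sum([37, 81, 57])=37 + 81 + 57
= 175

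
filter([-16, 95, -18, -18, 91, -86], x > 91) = keep x where x > 91: -16✗, 95✓, -18✗, -18✗, 91✗, -86✗
= [95]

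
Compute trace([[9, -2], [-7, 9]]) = diagonal: 9 + 9
= 18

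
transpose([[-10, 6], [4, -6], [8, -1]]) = [[-10, 4, 8], [6, -6, -1]]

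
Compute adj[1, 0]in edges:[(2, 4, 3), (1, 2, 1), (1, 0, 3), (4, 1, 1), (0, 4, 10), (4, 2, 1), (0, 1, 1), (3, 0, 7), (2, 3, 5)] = 3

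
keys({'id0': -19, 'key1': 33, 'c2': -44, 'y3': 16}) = ['id0', 'key1', 'c2', 'y3']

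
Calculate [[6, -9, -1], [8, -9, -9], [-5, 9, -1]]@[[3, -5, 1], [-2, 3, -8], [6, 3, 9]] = [[30, -60, 69], [-12, -94, -1], [-39, 49, -86]]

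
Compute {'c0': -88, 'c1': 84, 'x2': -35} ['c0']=-88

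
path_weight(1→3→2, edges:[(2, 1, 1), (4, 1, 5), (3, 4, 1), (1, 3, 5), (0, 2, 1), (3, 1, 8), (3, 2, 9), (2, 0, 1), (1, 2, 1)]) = w(1→3)=5 + w(3→2)=9
= 14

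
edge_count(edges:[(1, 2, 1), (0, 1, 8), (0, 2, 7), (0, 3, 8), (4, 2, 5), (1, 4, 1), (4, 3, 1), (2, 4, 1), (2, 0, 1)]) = 9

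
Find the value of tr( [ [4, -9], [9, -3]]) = diagonal: 4 + (-3)
= 1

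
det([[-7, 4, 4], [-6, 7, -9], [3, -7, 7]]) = (1)*(-7)*det([[7, -9], [-7, 7]]) + (-1)*(4)*det([[-6, -9], [3, 7]]) + (1)*(4)*det([[-6, 7], [3, -7]])
= 98 + 60 + 84
= 242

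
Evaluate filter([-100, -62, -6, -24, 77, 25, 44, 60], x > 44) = keep x where x > 44: -100✗, -62✗, -6✗, -24✗, 77✓, 25✗, 44✗, 60✓
= [77, 60]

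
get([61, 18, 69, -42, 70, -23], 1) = 18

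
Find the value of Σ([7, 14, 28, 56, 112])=217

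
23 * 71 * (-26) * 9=-382122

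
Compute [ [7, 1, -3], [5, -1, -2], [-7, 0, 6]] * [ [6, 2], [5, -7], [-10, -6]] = C[0][0] = (7)*(6) + (1)*(5) + (-3)*(-10) = 77
C[0][1] = (7)*(2) + (1)*(-7) + (-3)*(-6) = 25
C[1][0] = (5)*(6) + (-1)*(5) + (-2)*(-10) = 45
C[1][1] = (5)*(2) + (-1)*(-7) + (-2)*(-6) = 29
C[2][0] = (-7)*(6) + (0)*(5) + (6)*(-10) = -102
C[2][1] = (-7)*(2) + (0)*(-7) + (6)*(-6) = -50
= [[77, 25], [45, 29], [-102, -50]]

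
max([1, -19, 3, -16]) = 3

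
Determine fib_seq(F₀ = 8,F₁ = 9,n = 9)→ F_2 = F_1 + F_0 = 17
F_3 = F_2 + F_1 = 26
F_4 = F_3 + F_2 = 43
...
= [8, 9, 17, 26, 43, 69, 112, 181, 293]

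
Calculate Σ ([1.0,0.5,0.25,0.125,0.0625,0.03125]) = 1.96875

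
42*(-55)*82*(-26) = 4924920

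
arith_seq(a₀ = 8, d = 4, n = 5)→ a_0 = 8 + 0*4 = 8
a_1 = 8 + 1*4 = 12
a_2 = 8 + 2*4 = 16
...
= [8, 12, 16, 20, 24]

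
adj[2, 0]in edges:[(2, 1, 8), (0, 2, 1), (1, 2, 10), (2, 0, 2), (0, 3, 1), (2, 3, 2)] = 2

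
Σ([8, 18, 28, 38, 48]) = 8 + 18 + 28 + 38 + 48
= 140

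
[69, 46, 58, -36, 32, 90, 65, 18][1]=46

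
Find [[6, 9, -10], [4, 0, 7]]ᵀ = [[6, 4], [9, 0], [-10, 7]]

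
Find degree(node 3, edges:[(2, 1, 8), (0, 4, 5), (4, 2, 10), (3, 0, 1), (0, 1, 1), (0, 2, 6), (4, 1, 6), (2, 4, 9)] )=1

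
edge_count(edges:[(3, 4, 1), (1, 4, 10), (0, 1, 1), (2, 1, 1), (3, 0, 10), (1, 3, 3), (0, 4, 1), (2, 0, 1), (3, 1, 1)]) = 9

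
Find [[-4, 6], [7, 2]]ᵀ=[[-4, 7], [6, 2]]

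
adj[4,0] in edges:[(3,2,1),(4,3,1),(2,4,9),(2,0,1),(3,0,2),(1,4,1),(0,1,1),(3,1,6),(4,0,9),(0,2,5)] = 9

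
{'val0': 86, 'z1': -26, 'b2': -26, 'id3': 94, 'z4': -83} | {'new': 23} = {'val0': 86, 'z1': -26, 'b2': -26, 'id3': 94, 'z4': -83, 'new': 23}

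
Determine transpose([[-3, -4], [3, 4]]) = [[-3, 3], [-4, 4]]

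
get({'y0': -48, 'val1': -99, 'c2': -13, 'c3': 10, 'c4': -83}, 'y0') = -48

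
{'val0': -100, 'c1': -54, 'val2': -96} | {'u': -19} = {'val0': -100, 'c1': -54, 'val2': -96, 'u': -19}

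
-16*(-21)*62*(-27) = -562464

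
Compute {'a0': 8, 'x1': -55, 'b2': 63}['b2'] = 63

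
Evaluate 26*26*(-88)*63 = -3747744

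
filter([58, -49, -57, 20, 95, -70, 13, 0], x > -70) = [58, -49, -57, 20, 95, 13, 0]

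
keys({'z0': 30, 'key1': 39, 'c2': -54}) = ['z0', 'key1', 'c2']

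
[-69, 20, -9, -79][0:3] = [-69, 20, -9]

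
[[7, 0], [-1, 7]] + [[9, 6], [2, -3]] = [[16, 6], [1, 4]]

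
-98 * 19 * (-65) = 121030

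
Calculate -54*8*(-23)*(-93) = -924048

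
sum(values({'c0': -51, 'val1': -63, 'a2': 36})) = -78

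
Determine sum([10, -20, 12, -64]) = 10 + (-20) + 12 + (-64)
= -62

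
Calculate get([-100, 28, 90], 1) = 28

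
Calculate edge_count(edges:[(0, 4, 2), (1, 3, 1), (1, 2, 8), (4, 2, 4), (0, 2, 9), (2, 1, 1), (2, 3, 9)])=7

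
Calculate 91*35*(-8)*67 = -1707160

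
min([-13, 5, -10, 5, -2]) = -13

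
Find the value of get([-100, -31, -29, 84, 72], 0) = -100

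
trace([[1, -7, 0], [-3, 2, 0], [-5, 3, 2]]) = 5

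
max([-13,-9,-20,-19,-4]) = -4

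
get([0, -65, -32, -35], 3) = -35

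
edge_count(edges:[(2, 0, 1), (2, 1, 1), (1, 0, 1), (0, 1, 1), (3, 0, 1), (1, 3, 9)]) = 6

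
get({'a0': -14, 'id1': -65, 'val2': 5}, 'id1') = -65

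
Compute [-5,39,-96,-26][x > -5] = [39]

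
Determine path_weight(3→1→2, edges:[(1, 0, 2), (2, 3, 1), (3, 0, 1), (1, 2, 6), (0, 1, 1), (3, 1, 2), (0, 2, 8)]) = w(3→1)=2 + w(1→2)=6
= 8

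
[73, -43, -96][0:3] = [73, -43, -96]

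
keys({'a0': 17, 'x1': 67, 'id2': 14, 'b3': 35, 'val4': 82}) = ['a0', 'x1', 'id2', 'b3', 'val4']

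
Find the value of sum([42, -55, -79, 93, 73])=74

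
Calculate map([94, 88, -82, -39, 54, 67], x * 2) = [188, 176, -164, -78, 108, 134]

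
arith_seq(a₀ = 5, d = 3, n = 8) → [5, 8, 11, 14, 17, 20, 23, 26]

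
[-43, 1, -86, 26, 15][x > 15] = [26]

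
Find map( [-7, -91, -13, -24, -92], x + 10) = [3, -81, -3, -14, -82]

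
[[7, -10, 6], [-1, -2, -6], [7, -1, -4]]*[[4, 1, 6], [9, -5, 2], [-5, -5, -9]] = [[-92, 27, -32], [8, 39, 44], [39, 32, 76]]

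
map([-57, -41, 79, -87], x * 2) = [-114, -82, 158, -174]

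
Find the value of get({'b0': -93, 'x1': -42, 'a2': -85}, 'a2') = -85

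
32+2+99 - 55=78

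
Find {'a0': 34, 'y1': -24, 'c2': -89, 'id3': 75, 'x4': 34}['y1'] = -24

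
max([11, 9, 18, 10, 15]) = 18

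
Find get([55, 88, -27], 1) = 88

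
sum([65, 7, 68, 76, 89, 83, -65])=65 + 7 + 68 + 76 + 89 + 83 + (-65)
= 323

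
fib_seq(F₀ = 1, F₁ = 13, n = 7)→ [1, 13, 14, 27, 41, 68, 109]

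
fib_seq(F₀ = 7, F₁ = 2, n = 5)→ F_2 = F_1 + F_0 = 9
F_3 = F_2 + F_1 = 11
F_4 = F_3 + F_2 = 20
= [7, 2, 9, 11, 20]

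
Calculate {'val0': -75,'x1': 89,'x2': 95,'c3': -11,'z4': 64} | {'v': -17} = {'val0': -75, 'x1': 89, 'x2': 95, 'c3': -11, 'z4': 64, 'v': -17}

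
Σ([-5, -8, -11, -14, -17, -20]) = (-5) + (-8) + (-11) + (-14) + (-17) + (-20)
= -75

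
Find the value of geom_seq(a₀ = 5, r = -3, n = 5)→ a_0 = 5*(-3)^0 = 5
a_1 = 5*(-3)^1 = -15
a_2 = 5*(-3)^2 = 45
...
= [5, -15, 45, -135, 405]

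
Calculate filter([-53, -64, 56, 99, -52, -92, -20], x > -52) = keep x where x > -52: -53✗, -64✗, 56✓, 99✓, -52✗, -92✗, -20✓
= [56, 99, -20]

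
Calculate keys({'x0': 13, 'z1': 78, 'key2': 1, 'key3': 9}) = ['x0', 'z1', 'key2', 'key3']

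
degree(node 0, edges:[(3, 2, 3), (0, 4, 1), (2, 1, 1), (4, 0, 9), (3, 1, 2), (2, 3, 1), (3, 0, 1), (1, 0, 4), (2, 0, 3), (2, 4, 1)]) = 5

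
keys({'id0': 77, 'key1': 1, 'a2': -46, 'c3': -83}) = ['id0', 'key1', 'a2', 'c3']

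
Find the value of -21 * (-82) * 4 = 6888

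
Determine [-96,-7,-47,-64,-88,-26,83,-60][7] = -60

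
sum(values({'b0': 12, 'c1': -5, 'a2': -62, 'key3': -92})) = -147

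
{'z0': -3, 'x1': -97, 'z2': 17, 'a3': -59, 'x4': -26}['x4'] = -26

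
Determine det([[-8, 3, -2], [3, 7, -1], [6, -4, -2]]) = (1)*(-8)*det([[7, -1], [-4, -2]]) + (-1)*(3)*det([[3, -1], [6, -2]]) + (1)*(-2)*det([[3, 7], [6, -4]])
= 144 + 0 + 108
= 252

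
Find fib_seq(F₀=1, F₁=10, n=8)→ [1, 10, 11, 21, 32, 53, 85, 138]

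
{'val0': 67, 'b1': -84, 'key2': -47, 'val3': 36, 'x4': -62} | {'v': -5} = {'val0': 67, 'b1': -84, 'key2': -47, 'val3': 36, 'x4': -62, 'v': -5}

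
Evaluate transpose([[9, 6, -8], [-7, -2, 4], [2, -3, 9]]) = [[9, -7, 2], [6, -2, -3], [-8, 4, 9]]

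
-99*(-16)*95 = 150480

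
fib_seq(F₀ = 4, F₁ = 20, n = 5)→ [4, 20, 24, 44, 68]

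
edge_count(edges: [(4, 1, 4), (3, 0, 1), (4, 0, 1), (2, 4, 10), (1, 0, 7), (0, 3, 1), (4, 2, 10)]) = 7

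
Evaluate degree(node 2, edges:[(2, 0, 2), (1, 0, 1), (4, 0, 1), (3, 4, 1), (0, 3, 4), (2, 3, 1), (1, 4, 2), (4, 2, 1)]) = 3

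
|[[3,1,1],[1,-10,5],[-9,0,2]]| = -197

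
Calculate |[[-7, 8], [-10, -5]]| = 115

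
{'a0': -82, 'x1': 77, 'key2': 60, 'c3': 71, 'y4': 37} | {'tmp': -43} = {'a0': -82, 'x1': 77, 'key2': 60, 'c3': 71, 'y4': 37, 'tmp': -43}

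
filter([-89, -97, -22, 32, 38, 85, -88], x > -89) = [-22, 32, 38, 85, -88]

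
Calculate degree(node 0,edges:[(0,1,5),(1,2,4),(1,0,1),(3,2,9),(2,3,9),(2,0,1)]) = 3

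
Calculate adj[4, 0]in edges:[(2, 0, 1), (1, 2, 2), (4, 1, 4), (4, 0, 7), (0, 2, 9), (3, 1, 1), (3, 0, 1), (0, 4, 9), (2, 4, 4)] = 7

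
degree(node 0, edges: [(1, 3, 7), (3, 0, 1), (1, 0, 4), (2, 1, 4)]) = 2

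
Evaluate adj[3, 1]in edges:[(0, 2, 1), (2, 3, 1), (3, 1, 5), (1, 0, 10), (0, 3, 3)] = 5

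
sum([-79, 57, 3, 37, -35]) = -17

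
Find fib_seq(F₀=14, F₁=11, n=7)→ F_2 = F_1 + F_0 = 25
F_3 = F_2 + F_1 = 36
F_4 = F_3 + F_2 = 61
...
= [14, 11, 25, 36, 61, 97, 158]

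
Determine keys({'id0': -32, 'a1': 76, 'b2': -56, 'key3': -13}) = ['id0', 'a1', 'b2', 'key3']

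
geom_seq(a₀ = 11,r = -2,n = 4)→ [11, -22, 44, -88]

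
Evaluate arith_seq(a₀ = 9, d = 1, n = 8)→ a_0 = 9 + 0*1 = 9
a_1 = 9 + 1*1 = 10
a_2 = 9 + 2*1 = 11
...
= [9, 10, 11, 12, 13, 14, 15, 16]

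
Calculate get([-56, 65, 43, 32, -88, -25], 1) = 65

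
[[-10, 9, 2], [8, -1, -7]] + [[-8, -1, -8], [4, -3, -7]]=[[-18, 8, -6], [12, -4, -14]]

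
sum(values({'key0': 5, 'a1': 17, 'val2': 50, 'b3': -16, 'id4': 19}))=5 + 17 + 50 + (-16) + 19
= 75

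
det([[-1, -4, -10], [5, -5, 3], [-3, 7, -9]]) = (1)*(-1)*det([[-5, 3], [7, -9]]) + (-1)*(-4)*det([[5, 3], [-3, -9]]) + (1)*(-10)*det([[5, -5], [-3, 7]])
= -24 + -144 + -200
= -368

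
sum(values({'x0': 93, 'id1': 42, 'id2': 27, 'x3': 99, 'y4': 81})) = 93 + 42 + 27 + 99 + 81
= 342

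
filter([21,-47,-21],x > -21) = [21]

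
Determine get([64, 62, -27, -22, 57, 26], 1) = 62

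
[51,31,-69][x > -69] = keep x where x > -69: 51✓, 31✓, -69✗
= [51, 31]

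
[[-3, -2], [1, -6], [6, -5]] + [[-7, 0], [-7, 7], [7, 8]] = [[-10, -2], [-6, 1], [13, 3]]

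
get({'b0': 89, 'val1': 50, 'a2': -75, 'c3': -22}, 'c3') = -22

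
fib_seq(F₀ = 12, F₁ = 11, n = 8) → F_2 = F_1 + F_0 = 23
F_3 = F_2 + F_1 = 34
F_4 = F_3 + F_2 = 57
...
= [12, 11, 23, 34, 57, 91, 148, 239]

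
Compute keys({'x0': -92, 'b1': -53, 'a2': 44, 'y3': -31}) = ['x0', 'b1', 'a2', 'y3']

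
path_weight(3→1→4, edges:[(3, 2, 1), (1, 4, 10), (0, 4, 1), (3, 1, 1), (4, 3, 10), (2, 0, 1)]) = 11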